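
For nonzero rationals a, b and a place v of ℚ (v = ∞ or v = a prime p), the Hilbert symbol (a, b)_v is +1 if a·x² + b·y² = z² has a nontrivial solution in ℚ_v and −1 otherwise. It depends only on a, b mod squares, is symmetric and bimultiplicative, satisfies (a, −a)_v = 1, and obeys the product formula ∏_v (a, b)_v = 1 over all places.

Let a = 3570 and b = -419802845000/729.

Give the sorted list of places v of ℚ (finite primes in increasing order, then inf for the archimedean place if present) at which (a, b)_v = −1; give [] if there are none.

Mod squares: a ≡ 3570, b ≡ -2. Check v ∈ {∞, 2, 3, 5, 7, 11, 17}.
v=7: a=7^1·(≡6), b=7^4·(≡6) mod 7; (6|7)=-1, (6|7)=-1; (−1)^{1·4·3}·(-1)^4·(-1)^1 = -1.
v=11: a=11^0·(≡6), b=11^2·(≡4) mod 11; (6|11)=-1, (4|11)=+1; (−1)^{0·2·5}·(-1)^2·(+1)^0 = +1.
v=5: a=5^1·(≡4), b=5^4·(≡2) mod 5; (4|5)=+1, (2|5)=-1; (−1)^{1·4·2}·(+1)^4·(-1)^1 = -1.
v=17: a=17^1·(≡6), b=17^2·(≡8) mod 17; (6|17)=-1, (8|17)=+1; (−1)^{1·2·8}·(-1)^2·(+1)^1 = +1.
v=3: a=3^1·(≡2), b=3^-6·(≡1) mod 3; (2|3)=-1, (1|3)=+1; (−1)^{1·-6·1}·(-1)^-6·(+1)^1 = +1.
v=2: v_2(a)=1, v_2(b)=3; units ≡ 1, 7 (mod 8); ε·ε+αω+βω = 0·1+1·0+3·0 ≡ 0  ⇒  (a,b)_2 = +1.
v=∞: 3570 > 0 and -2 < 0  ⇒  (a,b)_∞ = +1.
|Ram(3570, -2)| = 2, even; anisotropic at {5, 7}.

[5, 7]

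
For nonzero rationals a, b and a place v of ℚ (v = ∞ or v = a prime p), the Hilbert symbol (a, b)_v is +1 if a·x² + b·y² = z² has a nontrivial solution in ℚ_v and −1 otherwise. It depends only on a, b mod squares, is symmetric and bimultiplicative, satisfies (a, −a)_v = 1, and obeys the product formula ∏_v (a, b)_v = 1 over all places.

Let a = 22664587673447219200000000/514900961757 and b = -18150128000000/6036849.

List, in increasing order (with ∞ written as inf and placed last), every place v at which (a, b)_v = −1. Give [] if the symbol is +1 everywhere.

Mod squares: a ≡ 559, b ≡ -1134383. Check v ∈ {∞, 2, 3, 5, 7, 13, 23, 31, 37, 43}.
v=37: a=37^2·(≡9), b=37^1·(≡13) mod 37; (9|37)=+1, (13|37)=-1; (−1)^{2·1·18}·(+1)^1·(-1)^2 = +1.
v=5: a=5^8·(≡1), b=5^6·(≡2) mod 5; (1|5)=+1, (2|5)=-1; (−1)^{8·6·2}·(+1)^6·(-1)^8 = +1.
v=7: a=7^-2·(≡3), b=7^-2·(≡4) mod 7; (3|7)=-1, (4|7)=+1; (−1)^{-2·-2·3}·(-1)^-2·(+1)^-2 = +1.
v=13: a=13^-3·(≡1), b=13^-2·(≡3) mod 13; (1|13)=+1, (3|13)=+1; (−1)^{-3·-2·6}·(+1)^-2·(+1)^-3 = +1.
v=31: a=31^2·(≡20), b=31^1·(≡9) mod 31; (20|31)=+1, (9|31)=+1; (−1)^{2·1·15}·(+1)^1·(+1)^2 = +1.
v=3: a=3^-14·(≡1), b=3^-6·(≡1) mod 3; (1|3)=+1, (1|3)=+1; (−1)^{-14·-6·1}·(+1)^-6·(+1)^-14 = +1.
v=∞: 559 > 0 and -1134383 < 0  ⇒  (a,b)_∞ = +1.
v=23: a=23^2·(≡22), b=23^1·(≡15) mod 23; (22|23)=-1, (15|23)=-1; (−1)^{2·1·11}·(-1)^1·(-1)^2 = -1.
v=43: a=43^3·(≡9), b=43^1·(≡40) mod 43; (9|43)=+1, (40|43)=+1; (−1)^{3·1·21}·(+1)^1·(+1)^3 = -1.
v=2: v_2(a)=20, v_2(b)=10; units ≡ 7, 1 (mod 8); ε·ε+αω+βω = 1·0+20·0+10·0 ≡ 0  ⇒  (a,b)_2 = +1.
Ram(559, -1134383) = {23, 43}; no ℚ_23-point on the conic.

[23, 43]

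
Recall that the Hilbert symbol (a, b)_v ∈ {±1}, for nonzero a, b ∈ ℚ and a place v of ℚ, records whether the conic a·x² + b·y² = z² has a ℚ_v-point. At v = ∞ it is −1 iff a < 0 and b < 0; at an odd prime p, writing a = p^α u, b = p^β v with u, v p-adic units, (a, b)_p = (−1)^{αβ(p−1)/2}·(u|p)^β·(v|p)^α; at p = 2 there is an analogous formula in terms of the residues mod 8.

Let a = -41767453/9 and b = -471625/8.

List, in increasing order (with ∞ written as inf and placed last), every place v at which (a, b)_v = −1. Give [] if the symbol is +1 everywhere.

(a, b) ≡ (-852397, -770) mod (ℚ^×)²; places V = {2, 3, 5, 7, 11, 13, 17, 19, 29, ∞}.
(a,b)_11: α=0, u≡1; β=1, v≡10 (mod 11); (1|11)=+1, (10|11)=-1; sign (−1)^0·+1^1·-1^0 = +1.
(a,b)_7: α=3, u≡4; β=3, v≡4 (mod 7); (4|7)=+1, (4|7)=+1; sign (−1)^1·+1^3·+1^3 = -1.
(a,b)_2: α=0, β=-3; u≡3, v≡7 (mod 8); ε(u)ε(v)=1·1, αω(v)=0·0, βω(u)=-3·1; sum ≡ 0  ⇒  +1.
(a,b)_29: α=1, u≡16; β=0, v≡22 (mod 29); (16|29)=+1, (22|29)=+1; sign (−1)^0·+1^0·+1^1 = +1.
(a,b)_∞: sgn(-852397)=−, sgn(-770)=−, so -1.
(a,b)_17: α=1, u≡15; β=0, v≡5 (mod 17); (15|17)=+1, (5|17)=-1; sign (−1)^0·+1^0·-1^1 = -1.
(a,b)_13: α=1, u≡12; β=0, v≡10 (mod 13); (12|13)=+1, (10|13)=+1; sign (−1)^0·+1^0·+1^1 = +1.
(a,b)_19: α=1, u≡12; β=0, v≡11 (mod 19); (12|19)=-1, (11|19)=+1; sign (−1)^0·-1^0·+1^1 = +1.
(a,b)_5: α=0, u≡3; β=3, v≡4 (mod 5); (3|5)=-1, (4|5)=+1; sign (−1)^0·-1^3·+1^0 = -1.
(a,b)_3: α=-2, u≡2; β=0, v≡1 (mod 3); (2|3)=-1, (1|3)=+1; sign (−1)^0·-1^0·+1^-2 = +1.
Ram(-852397, -770) = {5, 7, 17, ∞}; no ℚ_5-point on the conic.

[5, 7, 17, inf]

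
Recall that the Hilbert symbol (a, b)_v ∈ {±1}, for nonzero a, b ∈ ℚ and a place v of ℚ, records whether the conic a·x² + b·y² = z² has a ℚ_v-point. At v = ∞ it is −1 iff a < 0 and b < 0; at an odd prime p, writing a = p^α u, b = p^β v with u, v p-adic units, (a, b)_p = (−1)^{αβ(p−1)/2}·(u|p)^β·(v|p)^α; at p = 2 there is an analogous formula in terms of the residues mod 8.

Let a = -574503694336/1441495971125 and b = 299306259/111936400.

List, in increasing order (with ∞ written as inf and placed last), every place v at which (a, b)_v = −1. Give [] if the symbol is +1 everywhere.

Mod squares: a ≡ -95, b ≡ 19. Check v ∈ {∞, 2, 3, 5, 7, 11, 13, 19, 23, 29}.
v=5: a=5^-3·(≡1), b=5^-2·(≡4) mod 5; (1|5)=+1, (4|5)=+1; (−1)^{-3·-2·2}·(+1)^-2·(+1)^-3 = +1.
v=29: a=29^-2·(≡11), b=29^0·(≡11) mod 29; (11|29)=-1, (11|29)=-1; (−1)^{-2·0·14}·(-1)^0·(-1)^-2 = +1.
v=7: a=7^-2·(≡6), b=7^4·(≡5) mod 7; (6|7)=-1, (5|7)=-1; (−1)^{-2·4·3}·(-1)^4·(-1)^-2 = +1.
v=∞: -95 < 0 and 19 > 0  ⇒  (a,b)_∞ = +1.
v=23: a=23^-4·(≡20), b=23^-4·(≡22) mod 23; (20|23)=-1, (22|23)=-1; (−1)^{-4·-4·11}·(-1)^-4·(-1)^-4 = +1.
v=11: a=11^2·(≡3), b=11^0·(≡8) mod 11; (3|11)=+1, (8|11)=-1; (−1)^{2·0·5}·(+1)^0·(-1)^2 = +1.
v=2: v_2(a)=12, v_2(b)=-4; units ≡ 1, 3 (mod 8); ε·ε+αω+βω = 0·1+12·1+-4·0 ≡ 0  ⇒  (a,b)_2 = +1.
v=19: a=19^3·(≡14), b=19^1·(≡11) mod 19; (14|19)=-1, (11|19)=+1; (−1)^{3·1·9}·(-1)^1·(+1)^3 = +1.
v=13: a=13^2·(≡10), b=13^0·(≡11) mod 13; (10|13)=+1, (11|13)=-1; (−1)^{2·0·6}·(+1)^0·(-1)^2 = +1.
v=3: a=3^0·(≡1), b=3^8·(≡1) mod 3; (1|3)=+1, (1|3)=+1; (−1)^{0·8·1}·(+1)^8·(+1)^0 = +1.
Ram(a, b) = ∅: the form -95·x² + 19·y² − z² is isotropic over every ℚ_v, so by Hasse–Minkowski it is isotropic over ℚ.

[]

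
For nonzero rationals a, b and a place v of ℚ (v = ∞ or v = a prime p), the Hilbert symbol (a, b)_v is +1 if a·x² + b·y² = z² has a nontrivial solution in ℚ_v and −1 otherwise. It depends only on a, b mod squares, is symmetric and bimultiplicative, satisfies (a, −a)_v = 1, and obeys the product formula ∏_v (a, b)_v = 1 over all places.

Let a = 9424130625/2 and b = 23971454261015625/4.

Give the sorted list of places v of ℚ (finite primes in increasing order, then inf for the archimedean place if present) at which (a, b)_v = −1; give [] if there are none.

[5, 19]

Mod squares: a ≡ 9282, b ≡ 3705. Check v ∈ {∞, 2, 3, 5, 7, 13, 17, 19}.
v=5: a=5^4·(≡2), b=5^7·(≡4) mod 5; (2|5)=-1, (4|5)=+1; (−1)^{4·7·2}·(-1)^7·(+1)^4 = -1.
v=∞: 9282 > 0 and 3705 > 0  ⇒  (a,b)_∞ = +1.
v=13: a=13^1·(≡10), b=13^1·(≡4) mod 13; (10|13)=+1, (4|13)=+1; (−1)^{1·1·6}·(+1)^1·(+1)^1 = +1.
v=17: a=17^1·(≡13), b=17^2·(≡1) mod 17; (13|17)=+1, (1|17)=+1; (−1)^{1·2·8}·(+1)^2·(+1)^1 = +1.
v=19: a=19^2·(≡12), b=19^3·(≡6) mod 19; (12|19)=-1, (6|19)=+1; (−1)^{2·3·9}·(-1)^3·(+1)^2 = -1.
v=3: a=3^3·(≡1), b=3^5·(≡2) mod 3; (1|3)=+1, (2|3)=-1; (−1)^{3·5·1}·(+1)^5·(-1)^3 = +1.
v=2: v_2(a)=-1, v_2(b)=-2; units ≡ 1, 1 (mod 8); ε·ε+αω+βω = 0·0+-1·0+-2·0 ≡ 0  ⇒  (a,b)_2 = +1.
v=7: a=7^1·(≡5), b=7^2·(≡2) mod 7; (5|7)=-1, (2|7)=+1; (−1)^{1·2·3}·(-1)^2·(+1)^1 = +1.
Ram(9282, 3705) = {5, 19}; no ℚ_5-point on the conic.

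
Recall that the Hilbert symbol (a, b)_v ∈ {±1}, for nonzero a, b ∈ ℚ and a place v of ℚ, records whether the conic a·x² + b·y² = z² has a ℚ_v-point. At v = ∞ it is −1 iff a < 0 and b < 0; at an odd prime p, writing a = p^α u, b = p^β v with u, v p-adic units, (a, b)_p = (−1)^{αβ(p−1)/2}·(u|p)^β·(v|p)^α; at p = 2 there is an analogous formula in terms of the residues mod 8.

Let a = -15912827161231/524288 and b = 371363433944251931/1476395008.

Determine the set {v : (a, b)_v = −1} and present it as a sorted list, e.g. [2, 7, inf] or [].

[17, 37]

(a, b) ≡ (-13838, 428978) mod (ℚ^×)²; places V = {2, 7, 11, 13, 17, 31, 37, ∞}.
(a,b)_13: α=2, u≡7; β=4, v≡4 (mod 13); (7|13)=-1, (4|13)=+1; sign (−1)^0·-1^4·+1^2 = +1.
(a,b)_37: α=1, u≡25; β=1, v≡35 (mod 37); (25|37)=+1, (35|37)=-1; sign (−1)^0·+1^1·-1^1 = -1.
(a,b)_11: α=1, u≡8; β=-1, v≡4 (mod 11); (8|11)=-1, (4|11)=+1; sign (−1)^1·-1^-1·+1^1 = +1.
(a,b)_2: α=-19, β=-27; u≡1, v≡1 (mod 8); ε(u)ε(v)=0·0, αω(v)=-19·0, βω(u)=-27·0; sum ≡ 0  ⇒  +1.
(a,b)_17: α=3, u≡15; β=3, v≡11 (mod 17); (15|17)=+1, (11|17)=-1; sign (−1)^0·+1^3·-1^3 = -1.
(a,b)_∞: sgn(-13838)=−, sgn(428978)=+, so +1.
(a,b)_31: α=2, u≡16; β=3, v≡13 (mod 31); (16|31)=+1, (13|31)=-1; sign (−1)^0·+1^3·-1^2 = +1.
(a,b)_7: α=2, u≡1; β=4, v≡4 (mod 7); (1|7)=+1, (4|7)=+1; sign (−1)^0·+1^4·+1^2 = +1.
(-13838, 428978 / ℚ) ramifies at {17, 37}: a division algebra.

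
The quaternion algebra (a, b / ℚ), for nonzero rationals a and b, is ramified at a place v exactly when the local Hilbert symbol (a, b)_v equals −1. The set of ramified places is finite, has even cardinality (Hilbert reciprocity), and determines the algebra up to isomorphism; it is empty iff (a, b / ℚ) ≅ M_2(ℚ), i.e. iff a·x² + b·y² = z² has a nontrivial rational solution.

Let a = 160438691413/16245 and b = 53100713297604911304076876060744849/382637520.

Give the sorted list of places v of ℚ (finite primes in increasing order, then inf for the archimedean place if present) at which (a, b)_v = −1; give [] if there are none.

[5, 13]

(a, b) ≡ (265265, 205205) mod (ℚ^×)²; places V = {2, 3, 5, 7, 11, 13, 19, 37, 41, 47, 53, ∞}.
(a,b)_53: α=1, u≡19; β=4, v≡13 (mod 53); (19|53)=-1, (13|53)=+1; sign (−1)^0·-1^4·+1^1 = +1.
(a,b)_13: α=1, u≡7; β=1, v≡10 (mod 13); (7|13)=-1, (10|13)=+1; sign (−1)^0·-1^1·+1^1 = -1.
(a,b)_5: α=-1, u≡2; β=-1, v≡1 (mod 5); (2|5)=-1, (1|5)=+1; sign (−1)^0·-1^-1·+1^-1 = -1.
(a,b)_∞: sgn(265265)=+, sgn(205205)=+, so +1.
(a,b)_2: α=0, β=-4; u≡1, v≡5 (mod 8); ε(u)ε(v)=0·0, αω(v)=0·1, βω(u)=-4·0; sum ≡ 0  ⇒  +1.
(a,b)_19: α=-2, u≡9; β=0, v≡5 (mod 19); (9|19)=+1, (5|19)=+1; sign (−1)^0·+1^0·+1^-2 = +1.
(a,b)_37: α=2, u≡9; β=6, v≡16 (mod 37); (9|37)=+1, (16|37)=+1; sign (−1)^0·+1^6·+1^2 = +1.
(a,b)_3: α=-2, u≡2; β=-14, v≡2 (mod 3); (2|3)=-1, (2|3)=-1; sign (−1)^0·-1^-14·-1^-2 = +1.
(a,b)_7: α=1, u≡2; β=3, v≡3 (mod 7); (2|7)=+1, (3|7)=-1; sign (−1)^1·+1^3·-1^1 = +1.
(a,b)_11: α=1, u≡3; β=3, v≡6 (mod 11); (3|11)=+1, (6|11)=-1; sign (−1)^1·+1^3·-1^1 = +1.
(a,b)_41: α=0, u≡18; β=1, v≡29 (mod 41); (18|41)=+1, (29|41)=-1; sign (−1)^0·+1^1·-1^0 = +1.
(a,b)_47: α=2, u≡45; β=6, v≡12 (mod 47); (45|47)=-1, (12|47)=+1; sign (−1)^0·-1^6·+1^2 = +1.
(265265, 205205 / ℚ) ramifies at {5, 13}: a division algebra.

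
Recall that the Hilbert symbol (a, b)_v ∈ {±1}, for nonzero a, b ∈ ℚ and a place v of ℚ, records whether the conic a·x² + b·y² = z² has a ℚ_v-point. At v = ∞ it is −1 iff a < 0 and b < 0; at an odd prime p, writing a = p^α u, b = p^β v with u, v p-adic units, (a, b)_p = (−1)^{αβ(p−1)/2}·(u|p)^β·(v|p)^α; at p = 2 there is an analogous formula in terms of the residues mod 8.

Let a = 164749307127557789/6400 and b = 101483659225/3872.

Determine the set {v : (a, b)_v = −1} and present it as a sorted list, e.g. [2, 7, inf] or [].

Mod squares: a ≡ 29, b ≡ 2. Check v ∈ {∞, 2, 5, 7, 11, 13, 29}.
v=5: a=5^-2·(≡4), b=5^2·(≡2) mod 5; (4|5)=+1, (2|5)=-1; (−1)^{-2·2·2}·(+1)^2·(-1)^-2 = +1.
v=29: a=29^3·(≡7), b=29^2·(≡14) mod 29; (7|29)=+1, (14|29)=-1; (−1)^{3·2·14}·(+1)^2·(-1)^3 = -1.
v=11: a=11^0·(≡6), b=11^-2·(≡8) mod 11; (6|11)=-1, (8|11)=-1; (−1)^{0·-2·5}·(-1)^-2·(-1)^0 = +1.
v=13: a=13^10·(≡9), b=13^6·(≡11) mod 13; (9|13)=+1, (11|13)=-1; (−1)^{10·6·6}·(+1)^6·(-1)^10 = +1.
v=2: v_2(a)=-8, v_2(b)=-5; units ≡ 5, 1 (mod 8); ε·ε+αω+βω = 0·0+-8·0+-5·1 ≡ 1  ⇒  (a,b)_2 = -1.
v=∞: 29 > 0 and 2 > 0  ⇒  (a,b)_∞ = +1.
v=7: a=7^2·(≡4), b=7^0·(≡4) mod 7; (4|7)=+1, (4|7)=+1; (−1)^{2·0·3}·(+1)^0·(+1)^2 = +1.
(29, 2 / ℚ) ramifies at {2, 29}: a division algebra.

[2, 29]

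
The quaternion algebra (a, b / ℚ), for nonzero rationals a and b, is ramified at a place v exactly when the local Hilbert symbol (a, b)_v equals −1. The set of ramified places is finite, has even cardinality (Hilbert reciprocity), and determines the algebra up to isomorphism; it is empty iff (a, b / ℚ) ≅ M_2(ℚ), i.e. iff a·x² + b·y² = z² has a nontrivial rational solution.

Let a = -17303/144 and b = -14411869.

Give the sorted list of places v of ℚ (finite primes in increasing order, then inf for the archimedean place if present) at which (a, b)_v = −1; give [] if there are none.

[17, 29, 31, inf]

Mod squares: a ≡ -143, b ≡ -14411869. Check v ∈ {∞, 2, 3, 11, 13, 17, 23, 29, 31, 41}.
v=11: a=11^3·(≡9), b=11^0·(≡1) mod 11; (9|11)=+1, (1|11)=+1; (−1)^{3·0·5}·(+1)^0·(+1)^3 = +1.
v=41: a=41^0·(≡39), b=41^1·(≡25) mod 41; (39|41)=+1, (25|41)=+1; (−1)^{0·1·20}·(+1)^1·(+1)^0 = +1.
v=17: a=17^0·(≡11), b=17^1·(≡16) mod 17; (11|17)=-1, (16|17)=+1; (−1)^{0·1·8}·(-1)^1·(+1)^0 = -1.
v=∞: -143 < 0 and -14411869 < 0  ⇒  (a,b)_∞ = -1.
v=13: a=13^1·(≡8), b=13^0·(≡9) mod 13; (8|13)=-1, (9|13)=+1; (−1)^{1·0·6}·(-1)^0·(+1)^1 = +1.
v=29: a=29^0·(≡19), b=29^1·(≡12) mod 29; (19|29)=-1, (12|29)=-1; (−1)^{0·1·14}·(-1)^1·(-1)^0 = -1.
v=2: v_2(a)=-4, v_2(b)=0; units ≡ 1, 3 (mod 8); ε·ε+αω+βω = 0·1+-4·1+0·0 ≡ 0  ⇒  (a,b)_2 = +1.
v=31: a=31^0·(≡23), b=31^1·(≡8) mod 31; (23|31)=-1, (8|31)=+1; (−1)^{0·1·15}·(-1)^1·(+1)^0 = -1.
v=23: a=23^0·(≡18), b=23^1·(≡9) mod 23; (18|23)=+1, (9|23)=+1; (−1)^{0·1·11}·(+1)^1·(+1)^0 = +1.
v=3: a=3^-2·(≡1), b=3^0·(≡2) mod 3; (1|3)=+1, (2|3)=-1; (−1)^{-2·0·1}·(+1)^0·(-1)^-2 = +1.
Ram(-143, -14411869) = {17, 29, 31, ∞}; no ℚ_17-point on the conic.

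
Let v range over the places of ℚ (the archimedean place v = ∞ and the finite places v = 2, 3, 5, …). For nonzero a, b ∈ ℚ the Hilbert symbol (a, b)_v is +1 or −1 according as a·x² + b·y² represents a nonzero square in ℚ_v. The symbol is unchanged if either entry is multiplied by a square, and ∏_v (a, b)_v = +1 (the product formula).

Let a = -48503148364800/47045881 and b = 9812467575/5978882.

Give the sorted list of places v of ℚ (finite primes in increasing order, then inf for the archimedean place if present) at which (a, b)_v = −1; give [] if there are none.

[2, 17]

Mod squares: a ≡ -17, b ≡ 46. Check v ∈ {∞, 2, 3, 5, 7, 13, 17, 19, 23}.
v=5: a=5^2·(≡3), b=5^2·(≡4) mod 5; (3|5)=-1, (4|5)=+1; (−1)^{2·2·2}·(-1)^2·(+1)^2 = +1.
v=19: a=19^-6·(≡2), b=19^-2·(≡10) mod 19; (2|19)=-1, (10|19)=-1; (−1)^{-6·-2·9}·(-1)^-2·(-1)^-6 = +1.
v=∞: -17 < 0 and 46 > 0  ⇒  (a,b)_∞ = +1.
v=3: a=3^6·(≡1), b=3^10·(≡1) mod 3; (1|3)=+1, (1|3)=+1; (−1)^{6·10·1}·(+1)^10·(+1)^6 = +1.
v=17: a=17^3·(≡2), b=17^2·(≡7) mod 17; (2|17)=+1, (7|17)=-1; (−1)^{3·2·8}·(+1)^2·(-1)^3 = -1.
v=13: a=13^0·(≡12), b=13^-2·(≡8) mod 13; (12|13)=+1, (8|13)=-1; (−1)^{0·-2·6}·(+1)^-2·(-1)^0 = +1.
v=7: a=7^0·(≡4), b=7^-2·(≡1) mod 7; (4|7)=+1, (1|7)=+1; (−1)^{0·-2·3}·(+1)^-2·(+1)^0 = +1.
v=23: a=23^2·(≡3), b=23^1·(≡18) mod 23; (3|23)=+1, (18|23)=+1; (−1)^{2·1·11}·(+1)^1·(+1)^2 = +1.
v=2: v_2(a)=10, v_2(b)=-1; units ≡ 7, 7 (mod 8); ε·ε+αω+βω = 1·1+10·0+-1·0 ≡ 1  ⇒  (a,b)_2 = -1.
|Ram(-17, 46)| = 2, even; anisotropic at {2, 17}.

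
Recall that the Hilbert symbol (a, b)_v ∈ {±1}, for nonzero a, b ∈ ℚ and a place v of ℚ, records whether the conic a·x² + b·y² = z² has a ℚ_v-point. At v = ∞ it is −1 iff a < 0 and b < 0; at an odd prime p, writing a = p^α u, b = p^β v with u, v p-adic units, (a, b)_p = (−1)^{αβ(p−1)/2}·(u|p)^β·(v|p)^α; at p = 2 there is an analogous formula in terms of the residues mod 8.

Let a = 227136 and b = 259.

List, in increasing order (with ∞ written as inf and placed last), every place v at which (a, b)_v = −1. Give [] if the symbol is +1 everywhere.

[]

Mod squares: a ≡ 21, b ≡ 259. Check v ∈ {∞, 2, 3, 7, 13, 37}.
v=2: v_2(a)=6, v_2(b)=0; units ≡ 5, 3 (mod 8); ε·ε+αω+βω = 0·1+6·1+0·1 ≡ 0  ⇒  (a,b)_2 = +1.
v=∞: 21 > 0 and 259 > 0  ⇒  (a,b)_∞ = +1.
v=37: a=37^0·(≡30), b=37^1·(≡7) mod 37; (30|37)=+1, (7|37)=+1; (−1)^{0·1·18}·(+1)^1·(+1)^0 = +1.
v=3: a=3^1·(≡1), b=3^0·(≡1) mod 3; (1|3)=+1, (1|3)=+1; (−1)^{1·0·1}·(+1)^0·(+1)^1 = +1.
v=13: a=13^2·(≡5), b=13^0·(≡12) mod 13; (5|13)=-1, (12|13)=+1; (−1)^{2·0·6}·(-1)^0·(+1)^2 = +1.
v=7: a=7^1·(≡3), b=7^1·(≡2) mod 7; (3|7)=-1, (2|7)=+1; (−1)^{1·1·3}·(-1)^1·(+1)^1 = +1.
Ram(a, b) = ∅: the form 21·x² + 259·y² − z² is isotropic over every ℚ_v, so by Hasse–Minkowski it is isotropic over ℚ.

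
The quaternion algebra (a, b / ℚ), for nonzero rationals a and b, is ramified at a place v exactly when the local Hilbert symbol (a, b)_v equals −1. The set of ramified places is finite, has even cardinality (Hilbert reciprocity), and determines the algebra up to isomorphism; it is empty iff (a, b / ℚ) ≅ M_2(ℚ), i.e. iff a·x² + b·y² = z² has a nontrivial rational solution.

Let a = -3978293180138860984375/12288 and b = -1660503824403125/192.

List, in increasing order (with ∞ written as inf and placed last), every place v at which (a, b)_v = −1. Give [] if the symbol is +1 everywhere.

[29, 31, 43, inf]

(a, b) ≡ (-3326781, -4741474335) mod (ℚ^×)²; places V = {2, 3, 5, 13, 17, 29, 31, 37, 41, 43, ∞}.
(a,b)_13: α=2, u≡1; β=1, v≡11 (mod 13); (1|13)=+1, (11|13)=-1; sign (−1)^0·+1^1·-1^2 = +1.
(a,b)_∞: sgn(-3326781)=−, sgn(-4741474335)=−, so -1.
(a,b)_2: α=-12, β=-6; u≡3, v≡1 (mod 8); ε(u)ε(v)=1·0, αω(v)=-12·0, βω(u)=-6·1; sum ≡ 0  ⇒  +1.
(a,b)_5: α=6, u≡4; β=5, v≡3 (mod 5); (4|5)=+1, (3|5)=-1; sign (−1)^0·+1^5·-1^6 = +1.
(a,b)_29: α=2, u≡2; β=1, v≡27 (mod 29); (2|29)=-1, (27|29)=-1; sign (−1)^0·-1^1·-1^2 = -1.
(a,b)_31: α=2, u≡29; β=1, v≡29 (mod 31); (29|31)=-1, (29|31)=-1; sign (−1)^0·-1^1·-1^2 = -1.
(a,b)_41: α=3, u≡10; β=2, v≡23 (mod 41); (10|41)=+1, (23|41)=+1; sign (−1)^0·+1^2·+1^3 = +1.
(a,b)_3: α=-1, u≡2; β=-1, v≡1 (mod 3); (2|3)=-1, (1|3)=+1; sign (−1)^1·-1^-1·+1^-1 = +1.
(a,b)_17: α=1, u≡5; β=1, v≡6 (mod 17); (5|17)=-1, (6|17)=-1; sign (−1)^0·-1^1·-1^1 = +1.
(a,b)_37: α=1, u≡10; β=1, v≡1 (mod 37); (10|37)=+1, (1|37)=+1; sign (−1)^0·+1^1·+1^1 = +1.
(a,b)_43: α=1, u≡8; β=1, v≡42 (mod 43); (8|43)=-1, (42|43)=-1; sign (−1)^1·-1^1·-1^1 = -1.
Ram(-3326781, -4741474335) = {29, 31, 43, ∞}; no ℚ_29-point on the conic.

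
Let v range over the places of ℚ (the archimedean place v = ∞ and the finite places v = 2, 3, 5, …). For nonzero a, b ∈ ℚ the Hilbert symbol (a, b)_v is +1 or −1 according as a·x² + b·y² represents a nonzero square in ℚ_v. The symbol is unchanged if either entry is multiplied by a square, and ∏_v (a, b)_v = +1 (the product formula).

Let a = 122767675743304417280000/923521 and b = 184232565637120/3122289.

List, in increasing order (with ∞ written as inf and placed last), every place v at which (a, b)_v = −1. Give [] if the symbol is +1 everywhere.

(a, b) ≡ (2, 230230) mod (ℚ^×)²; places V = {2, 3, 5, 7, 11, 13, 17, 19, 23, 31, ∞}.
(a,b)_19: α=0, u≡18; β=-2, v≡11 (mod 19); (18|19)=-1, (11|19)=+1; sign (−1)^0·-1^-2·+1^0 = +1.
(a,b)_23: α=2, u≡1; β=1, v≡7 (mod 23); (1|23)=+1, (7|23)=-1; sign (−1)^0·+1^1·-1^2 = +1.
(a,b)_13: α=2, u≡11; β=3, v≡9 (mod 13); (11|13)=-1, (9|13)=+1; sign (−1)^0·-1^3·+1^2 = -1.
(a,b)_2: α=29, β=15; u≡1, v≡3 (mod 8); ε(u)ε(v)=0·1, αω(v)=29·1, βω(u)=15·0; sum ≡ 1  ⇒  -1.
(a,b)_3: α=0, u≡2; β=-2, v≡1 (mod 3); (2|3)=-1, (1|3)=+1; sign (−1)^0·-1^-2·+1^0 = +1.
(a,b)_11: α=0, u≡8; β=1, v≡8 (mod 11); (8|11)=-1, (8|11)=-1; sign (−1)^0·-1^1·-1^0 = -1.
(a,b)_∞: sgn(2)=+, sgn(230230)=+, so +1.
(a,b)_31: α=-4, u≡16; β=-2, v≡30 (mod 31); (16|31)=+1, (30|31)=-1; sign (−1)^0·+1^-2·-1^-4 = +1.
(a,b)_17: α=4, u≡9; β=2, v≡13 (mod 17); (9|17)=+1, (13|17)=+1; sign (−1)^0·+1^2·+1^4 = +1.
(a,b)_5: α=4, u≡3; β=1, v≡1 (mod 5); (3|5)=-1, (1|5)=+1; sign (−1)^0·-1^1·+1^4 = -1.
(a,b)_7: α=2, u≡4; β=1, v≡2 (mod 7); (4|7)=+1, (2|7)=+1; sign (−1)^0·+1^1·+1^2 = +1.
Ram(2, 230230) = {2, 5, 11, 13}; no ℚ_2-point on the conic.

[2, 5, 11, 13]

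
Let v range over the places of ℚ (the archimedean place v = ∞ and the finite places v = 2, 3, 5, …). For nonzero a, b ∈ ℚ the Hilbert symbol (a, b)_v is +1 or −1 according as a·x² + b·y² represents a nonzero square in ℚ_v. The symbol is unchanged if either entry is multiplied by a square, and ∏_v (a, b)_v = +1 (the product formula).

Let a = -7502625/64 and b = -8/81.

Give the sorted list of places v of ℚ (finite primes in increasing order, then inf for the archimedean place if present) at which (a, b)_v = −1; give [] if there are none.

[2, 5, 13, inf]

Mod squares: a ≡ -3705, b ≡ -2. Check v ∈ {∞, 2, 3, 5, 13, 19}.
v=3: a=3^5·(≡1), b=3^-4·(≡1) mod 3; (1|3)=+1, (1|3)=+1; (−1)^{5·-4·1}·(+1)^-4·(+1)^5 = +1.
v=2: v_2(a)=-6, v_2(b)=3; units ≡ 7, 7 (mod 8); ε·ε+αω+βω = 1·1+-6·0+3·0 ≡ 1  ⇒  (a,b)_2 = -1.
v=5: a=5^3·(≡1), b=5^0·(≡2) mod 5; (1|5)=+1, (2|5)=-1; (−1)^{3·0·2}·(+1)^0·(-1)^3 = -1.
v=13: a=13^1·(≡3), b=13^0·(≡6) mod 13; (3|13)=+1, (6|13)=-1; (−1)^{1·0·6}·(+1)^0·(-1)^1 = -1.
v=∞: -3705 < 0 and -2 < 0  ⇒  (a,b)_∞ = -1.
v=19: a=19^1·(≡3), b=19^0·(≡6) mod 19; (3|19)=-1, (6|19)=+1; (−1)^{1·0·9}·(-1)^0·(+1)^1 = +1.
(-3705, -2 / ℚ) ramifies at {2, 5, 13, ∞}: a division algebra.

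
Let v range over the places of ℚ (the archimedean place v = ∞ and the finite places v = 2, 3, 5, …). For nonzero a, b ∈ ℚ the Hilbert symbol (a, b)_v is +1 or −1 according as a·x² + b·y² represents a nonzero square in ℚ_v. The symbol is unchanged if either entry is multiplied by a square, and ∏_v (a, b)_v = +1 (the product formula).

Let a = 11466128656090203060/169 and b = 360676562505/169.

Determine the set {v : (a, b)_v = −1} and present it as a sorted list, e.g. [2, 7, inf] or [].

[5, 17, 29, 47]

Mod squares: a ≡ 347565, b ≡ 105. Check v ∈ {∞, 2, 3, 5, 7, 13, 17, 29, 43, 47}.
v=7: a=7^4·(≡2), b=7^1·(≡4) mod 7; (2|7)=+1, (4|7)=+1; (−1)^{4·1·3}·(+1)^1·(+1)^4 = +1.
v=∞: 347565 > 0 and 105 > 0  ⇒  (a,b)_∞ = +1.
v=43: a=43^2·(≡26), b=43^2·(≡19) mod 43; (26|43)=-1, (19|43)=-1; (−1)^{2·2·21}·(-1)^2·(-1)^2 = +1.
v=47: a=47^3·(≡34), b=47^2·(≡29) mod 47; (34|47)=+1, (29|47)=-1; (−1)^{3·2·23}·(+1)^2·(-1)^3 = -1.
v=17: a=17^1·(≡12), b=17^0·(≡6) mod 17; (12|17)=-1, (6|17)=-1; (−1)^{1·0·8}·(-1)^0·(-1)^1 = -1.
v=3: a=3^1·(≡1), b=3^1·(≡2) mod 3; (1|3)=+1, (2|3)=-1; (−1)^{1·1·1}·(+1)^1·(-1)^1 = +1.
v=2: v_2(a)=2, v_2(b)=0; units ≡ 5, 1 (mod 8); ε·ε+αω+βω = 0·0+2·0+0·1 ≡ 0  ⇒  (a,b)_2 = +1.
v=29: a=29^3·(≡19), b=29^2·(≡10) mod 29; (19|29)=-1, (10|29)=-1; (−1)^{3·2·14}·(-1)^2·(-1)^3 = -1.
v=5: a=5^1·(≡3), b=5^1·(≡4) mod 5; (3|5)=-1, (4|5)=+1; (−1)^{1·1·2}·(-1)^1·(+1)^1 = -1.
v=13: a=13^-2·(≡4), b=13^-2·(≡12) mod 13; (4|13)=+1, (12|13)=+1; (−1)^{-2·-2·6}·(+1)^-2·(+1)^-2 = +1.
Ram(347565, 105) = {5, 17, 29, 47}; no ℚ_5-point on the conic.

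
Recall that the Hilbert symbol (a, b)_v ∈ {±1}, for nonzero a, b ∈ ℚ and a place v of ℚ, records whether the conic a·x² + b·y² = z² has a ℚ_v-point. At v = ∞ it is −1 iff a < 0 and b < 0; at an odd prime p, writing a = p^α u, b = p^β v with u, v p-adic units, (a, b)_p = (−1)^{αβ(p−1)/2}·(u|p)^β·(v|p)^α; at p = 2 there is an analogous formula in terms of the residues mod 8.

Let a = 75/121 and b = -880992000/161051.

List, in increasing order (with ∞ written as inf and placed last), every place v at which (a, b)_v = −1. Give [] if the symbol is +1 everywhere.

Mod squares: a ≡ 3, b ≡ -168245. Check v ∈ {∞, 2, 3, 5, 7, 11, 19, 23}.
v=3: a=3^1·(≡1), b=3^2·(≡1) mod 3; (1|3)=+1, (1|3)=+1; (−1)^{1·2·1}·(+1)^2·(+1)^1 = +1.
v=23: a=23^0·(≡1), b=23^1·(≡17) mod 23; (1|23)=+1, (17|23)=-1; (−1)^{0·1·11}·(+1)^1·(-1)^0 = +1.
v=2: v_2(a)=0, v_2(b)=8; units ≡ 3, 3 (mod 8); ε·ε+αω+βω = 1·1+0·1+8·1 ≡ 1  ⇒  (a,b)_2 = -1.
v=11: a=11^-2·(≡9), b=11^-5·(≡2) mod 11; (9|11)=+1, (2|11)=-1; (−1)^{-2·-5·5}·(+1)^-5·(-1)^-2 = +1.
v=19: a=19^0·(≡8), b=19^1·(≡8) mod 19; (8|19)=-1, (8|19)=-1; (−1)^{0·1·9}·(-1)^1·(-1)^0 = -1.
v=5: a=5^2·(≡3), b=5^3·(≡4) mod 5; (3|5)=-1, (4|5)=+1; (−1)^{2·3·2}·(-1)^3·(+1)^2 = -1.
v=7: a=7^0·(≡6), b=7^1·(≡5) mod 7; (6|7)=-1, (5|7)=-1; (−1)^{0·1·3}·(-1)^1·(-1)^0 = -1.
v=∞: 3 > 0 and -168245 < 0  ⇒  (a,b)_∞ = +1.
(3, -168245 / ℚ) ramifies at {2, 5, 7, 19}: a division algebra.

[2, 5, 7, 19]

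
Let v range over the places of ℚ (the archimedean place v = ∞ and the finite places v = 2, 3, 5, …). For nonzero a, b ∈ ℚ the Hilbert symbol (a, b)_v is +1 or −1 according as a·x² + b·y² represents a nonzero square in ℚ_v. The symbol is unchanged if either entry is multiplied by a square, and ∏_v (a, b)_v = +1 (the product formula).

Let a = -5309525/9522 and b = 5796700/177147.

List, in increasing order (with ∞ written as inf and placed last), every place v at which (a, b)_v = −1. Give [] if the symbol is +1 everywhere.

[2, 3, 7, 13]

Mod squares: a ≡ -442, b ≡ 21. Check v ∈ {∞, 2, 3, 5, 7, 13, 17, 23, 31}.
v=2: v_2(a)=-1, v_2(b)=2; units ≡ 3, 5 (mod 8); ε·ε+αω+βω = 1·0+-1·1+2·1 ≡ 1  ⇒  (a,b)_2 = -1.
v=17: a=17^1·(≡8), b=17^0·(≡13) mod 17; (8|17)=+1, (13|17)=+1; (−1)^{1·0·8}·(+1)^0·(+1)^1 = +1.
v=5: a=5^2·(≡2), b=5^2·(≡4) mod 5; (2|5)=-1, (4|5)=+1; (−1)^{2·2·2}·(-1)^2·(+1)^2 = +1.
v=23: a=23^-2·(≡18), b=23^0·(≡10) mod 23; (18|23)=+1, (10|23)=-1; (−1)^{-2·0·11}·(+1)^0·(-1)^-2 = +1.
v=31: a=31^2·(≡11), b=31^0·(≡27) mod 31; (11|31)=-1, (27|31)=-1; (−1)^{2·0·15}·(-1)^0·(-1)^2 = +1.
v=7: a=7^0·(≡5), b=7^3·(≡6) mod 7; (5|7)=-1, (6|7)=-1; (−1)^{0·3·3}·(-1)^3·(-1)^0 = -1.
v=∞: -442 < 0 and 21 > 0  ⇒  (a,b)_∞ = +1.
v=3: a=3^-2·(≡2), b=3^-11·(≡1) mod 3; (2|3)=-1, (1|3)=+1; (−1)^{-2·-11·1}·(-1)^-11·(+1)^-2 = -1.
v=13: a=13^1·(≡8), b=13^2·(≡5) mod 13; (8|13)=-1, (5|13)=-1; (−1)^{1·2·6}·(-1)^2·(-1)^1 = -1.
Ram(-442, 21) = {2, 3, 7, 13}; no ℚ_2-point on the conic.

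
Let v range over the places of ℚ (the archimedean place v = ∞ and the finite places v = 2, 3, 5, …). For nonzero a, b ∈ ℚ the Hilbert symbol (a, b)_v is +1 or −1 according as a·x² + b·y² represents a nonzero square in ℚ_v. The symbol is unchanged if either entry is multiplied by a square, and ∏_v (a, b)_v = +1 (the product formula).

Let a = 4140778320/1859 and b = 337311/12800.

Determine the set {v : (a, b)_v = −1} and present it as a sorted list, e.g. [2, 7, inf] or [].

(a, b) ≡ (8855, 78) mod (ℚ^×)²; places V = {2, 3, 5, 7, 11, 13, 23, 31, ∞}.
(a,b)_11: α=-1, u≡2; β=0, v≡1 (mod 11); (2|11)=-1, (1|11)=+1; sign (−1)^0·-1^0·+1^-1 = +1.
(a,b)_2: α=4, β=-9; u≡7, v≡7 (mod 8); ε(u)ε(v)=1·1, αω(v)=4·0, βω(u)=-9·0; sum ≡ 1  ⇒  -1.
(a,b)_3: α=8, u≡2; β=3, v≡2 (mod 3); (2|3)=-1, (2|3)=-1; sign (−1)^0·-1^3·-1^8 = -1.
(a,b)_13: α=-2, u≡5; β=1, v≡8 (mod 13); (5|13)=-1, (8|13)=-1; sign (−1)^0·-1^1·-1^-2 = -1.
(a,b)_7: α=3, u≡3; β=0, v≡4 (mod 7); (3|7)=-1, (4|7)=+1; sign (−1)^0·-1^0·+1^3 = +1.
(a,b)_∞: sgn(8855)=+, sgn(78)=+, so +1.
(a,b)_5: α=1, u≡1; β=-2, v≡3 (mod 5); (1|5)=+1, (3|5)=-1; sign (−1)^0·+1^-2·-1^1 = -1.
(a,b)_23: α=1, u≡10; β=0, v≡9 (mod 23); (10|23)=-1, (9|23)=+1; sign (−1)^0·-1^0·+1^1 = +1.
(a,b)_31: α=0, u≡25; β=2, v≡7 (mod 31); (25|31)=+1, (7|31)=+1; sign (−1)^0·+1^2·+1^0 = +1.
|Ram(8855, 78)| = 4, even; anisotropic at {2, 3, 5, 13}.

[2, 3, 5, 13]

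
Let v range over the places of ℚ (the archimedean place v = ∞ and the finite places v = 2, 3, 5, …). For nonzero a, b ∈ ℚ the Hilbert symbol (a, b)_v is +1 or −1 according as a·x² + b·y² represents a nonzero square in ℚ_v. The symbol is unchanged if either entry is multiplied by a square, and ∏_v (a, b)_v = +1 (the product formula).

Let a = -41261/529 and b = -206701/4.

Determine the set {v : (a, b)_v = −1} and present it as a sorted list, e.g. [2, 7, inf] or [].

[2, 11, 43, inf]

(a, b) ≡ (-341, -206701) mod (ℚ^×)²; places V = {2, 11, 19, 23, 31, 43, ∞}.
(a,b)_43: α=0, u≡18; β=1, v≡13 (mod 43); (18|43)=-1, (13|43)=+1; sign (−1)^0·-1^1·+1^0 = -1.
(a,b)_31: α=1, u≡1; β=0, v≡25 (mod 31); (1|31)=+1, (25|31)=+1; sign (−1)^0·+1^0·+1^1 = +1.
(a,b)_23: α=-2, u≡1; β=1, v≡13 (mod 23); (1|23)=+1, (13|23)=+1; sign (−1)^0·+1^1·+1^-2 = +1.
(a,b)_19: α=0, u≡4; β=1, v≡2 (mod 19); (4|19)=+1, (2|19)=-1; sign (−1)^0·+1^1·-1^0 = +1.
(a,b)_2: α=0, β=-2; u≡3, v≡3 (mod 8); ε(u)ε(v)=1·1, αω(v)=0·1, βω(u)=-2·1; sum ≡ 1  ⇒  -1.
(a,b)_∞: sgn(-341)=−, sgn(-206701)=−, so -1.
(a,b)_11: α=3, u≡2; β=1, v≡2 (mod 11); (2|11)=-1, (2|11)=-1; sign (−1)^1·-1^1·-1^3 = -1.
|Ram(-341, -206701)| = 4, even; anisotropic at {2, 11, 43, ∞}.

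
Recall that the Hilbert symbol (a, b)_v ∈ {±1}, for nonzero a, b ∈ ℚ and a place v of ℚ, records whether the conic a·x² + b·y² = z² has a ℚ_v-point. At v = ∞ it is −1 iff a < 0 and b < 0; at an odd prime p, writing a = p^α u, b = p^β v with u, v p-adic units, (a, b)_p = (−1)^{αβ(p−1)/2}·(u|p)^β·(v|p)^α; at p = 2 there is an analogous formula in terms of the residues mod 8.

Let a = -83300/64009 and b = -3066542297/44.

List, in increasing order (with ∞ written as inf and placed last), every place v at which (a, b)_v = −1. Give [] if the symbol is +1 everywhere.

Mod squares: a ≡ -17, b ≡ -323323. Check v ∈ {∞, 2, 5, 7, 11, 13, 17, 19, 23}.
v=23: a=23^-2·(≡1), b=23^0·(≡11) mod 23; (1|23)=+1, (11|23)=-1; (−1)^{-2·0·11}·(+1)^0·(-1)^-2 = +1.
v=17: a=17^1·(≡16), b=17^3·(≡2) mod 17; (16|17)=+1, (2|17)=+1; (−1)^{1·3·8}·(+1)^3·(+1)^1 = +1.
v=19: a=19^0·(≡2), b=19^3·(≡1) mod 19; (2|19)=-1, (1|19)=+1; (−1)^{0·3·9}·(-1)^3·(+1)^0 = -1.
v=11: a=11^-2·(≡3), b=11^-1·(≡7) mod 11; (3|11)=+1, (7|11)=-1; (−1)^{-2·-1·5}·(+1)^-1·(-1)^-2 = +1.
v=∞: -17 < 0 and -323323 < 0  ⇒  (a,b)_∞ = -1.
v=7: a=7^2·(≡1), b=7^1·(≡4) mod 7; (1|7)=+1, (4|7)=+1; (−1)^{2·1·3}·(+1)^1·(+1)^2 = +1.
v=13: a=13^0·(≡3), b=13^1·(≡6) mod 13; (3|13)=+1, (6|13)=-1; (−1)^{0·1·6}·(+1)^1·(-1)^0 = +1.
v=2: v_2(a)=2, v_2(b)=-2; units ≡ 7, 5 (mod 8); ε·ε+αω+βω = 1·0+2·1+-2·0 ≡ 0  ⇒  (a,b)_2 = +1.
v=5: a=5^2·(≡2), b=5^0·(≡2) mod 5; (2|5)=-1, (2|5)=-1; (−1)^{2·0·2}·(-1)^0·(-1)^2 = +1.
|Ram(-17, -323323)| = 2, even; anisotropic at {19, ∞}.

[19, inf]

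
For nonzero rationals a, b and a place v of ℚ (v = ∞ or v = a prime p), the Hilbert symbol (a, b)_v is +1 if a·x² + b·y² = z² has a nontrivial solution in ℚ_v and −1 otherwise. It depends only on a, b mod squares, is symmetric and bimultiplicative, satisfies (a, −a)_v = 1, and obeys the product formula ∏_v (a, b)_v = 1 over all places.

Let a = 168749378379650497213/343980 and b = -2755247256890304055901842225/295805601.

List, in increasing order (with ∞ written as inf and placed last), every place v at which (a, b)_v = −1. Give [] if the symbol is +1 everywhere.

[2, 3, 13, 17]

Mod squares: a ≡ 7215, b ≡ -18241. Check v ∈ {∞, 2, 3, 5, 7, 13, 17, 29, 37, 41, 47, 53}.
v=13: a=13^-1·(≡1), b=13^-2·(≡7) mod 13; (1|13)=+1, (7|13)=-1; (−1)^{-1·-2·6}·(+1)^-2·(-1)^-1 = -1.
v=2: v_2(a)=-2, v_2(b)=0; units ≡ 7, 7 (mod 8); ε·ε+αω+βω = 1·1+-2·0+0·0 ≡ 1  ⇒  (a,b)_2 = -1.
v=∞: 7215 > 0 and -18241 < 0  ⇒  (a,b)_∞ = +1.
v=5: a=5^-1·(≡3), b=5^2·(≡1) mod 5; (3|5)=-1, (1|5)=+1; (−1)^{-1·2·2}·(-1)^2·(+1)^-1 = +1.
v=3: a=3^-3·(≡2), b=3^-6·(≡2) mod 3; (2|3)=-1, (2|3)=-1; (−1)^{-3·-6·1}·(-1)^-6·(-1)^-3 = -1.
v=7: a=7^-2·(≡6), b=7^-4·(≡1) mod 7; (6|7)=-1, (1|7)=+1; (−1)^{-2·-4·3}·(-1)^-4·(+1)^-2 = +1.
v=29: a=29^2·(≡4), b=29^3·(≡7) mod 29; (4|29)=+1, (7|29)=+1; (−1)^{2·3·14}·(+1)^3·(+1)^2 = +1.
v=53: a=53^2·(≡6), b=53^4·(≡17) mod 53; (6|53)=+1, (17|53)=+1; (−1)^{2·4·26}·(+1)^4·(+1)^2 = +1.
v=17: a=17^2·(≡7), b=17^3·(≡9) mod 17; (7|17)=-1, (9|17)=+1; (−1)^{2·3·8}·(-1)^3·(+1)^2 = -1.
v=47: a=47^4·(≡9), b=47^0·(≡42) mod 47; (9|47)=+1, (42|47)=+1; (−1)^{4·0·23}·(+1)^0·(+1)^4 = +1.
v=37: a=37^3·(≡36), b=37^5·(≡27) mod 37; (36|37)=+1, (27|37)=+1; (−1)^{3·5·18}·(+1)^5·(+1)^3 = +1.
v=41: a=41^0·(≡39), b=41^2·(≡16) mod 41; (39|41)=+1, (16|41)=+1; (−1)^{0·2·20}·(+1)^2·(+1)^0 = +1.
Ram(7215, -18241) = {2, 3, 13, 17}; no ℚ_2-point on the conic.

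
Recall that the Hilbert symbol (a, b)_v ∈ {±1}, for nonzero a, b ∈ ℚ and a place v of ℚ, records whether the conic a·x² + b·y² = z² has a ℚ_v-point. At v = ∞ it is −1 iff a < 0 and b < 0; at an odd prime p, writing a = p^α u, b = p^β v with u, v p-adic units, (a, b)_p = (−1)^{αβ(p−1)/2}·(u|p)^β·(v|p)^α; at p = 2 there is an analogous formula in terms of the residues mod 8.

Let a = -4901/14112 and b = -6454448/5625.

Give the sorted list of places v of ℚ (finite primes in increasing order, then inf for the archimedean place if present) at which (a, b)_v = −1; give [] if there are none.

[2, 7, 11, inf]

Mod squares: a ≡ -58, b ≡ -2387. Check v ∈ {∞, 2, 3, 5, 7, 11, 13, 29, 31}.
v=29: a=29^1·(≡18), b=29^0·(≡5) mod 29; (18|29)=-1, (5|29)=+1; (−1)^{1·0·14}·(-1)^0·(+1)^1 = +1.
v=2: v_2(a)=-5, v_2(b)=4; units ≡ 3, 5 (mod 8); ε·ε+αω+βω = 1·0+-5·1+4·1 ≡ 1  ⇒  (a,b)_2 = -1.
v=5: a=5^0·(≡2), b=5^-4·(≡3) mod 5; (2|5)=-1, (3|5)=-1; (−1)^{0·-4·2}·(-1)^-4·(-1)^0 = +1.
v=11: a=11^0·(≡6), b=11^1·(≡4) mod 11; (6|11)=-1, (4|11)=+1; (−1)^{0·1·5}·(-1)^1·(+1)^0 = -1.
v=7: a=7^-2·(≡6), b=7^1·(≡1) mod 7; (6|7)=-1, (1|7)=+1; (−1)^{-2·1·3}·(-1)^1·(+1)^-2 = -1.
v=∞: -58 < 0 and -2387 < 0  ⇒  (a,b)_∞ = -1.
v=3: a=3^-2·(≡2), b=3^-2·(≡1) mod 3; (2|3)=-1, (1|3)=+1; (−1)^{-2·-2·1}·(-1)^-2·(+1)^-2 = +1.
v=31: a=31^0·(≡4), b=31^1·(≡8) mod 31; (4|31)=+1, (8|31)=+1; (−1)^{0·1·15}·(+1)^1·(+1)^0 = +1.
v=13: a=13^2·(≡7), b=13^2·(≡6) mod 13; (7|13)=-1, (6|13)=-1; (−1)^{2·2·6}·(-1)^2·(-1)^2 = +1.
Ram(-58, -2387) = {2, 7, 11, ∞}; no ℚ_2-point on the conic.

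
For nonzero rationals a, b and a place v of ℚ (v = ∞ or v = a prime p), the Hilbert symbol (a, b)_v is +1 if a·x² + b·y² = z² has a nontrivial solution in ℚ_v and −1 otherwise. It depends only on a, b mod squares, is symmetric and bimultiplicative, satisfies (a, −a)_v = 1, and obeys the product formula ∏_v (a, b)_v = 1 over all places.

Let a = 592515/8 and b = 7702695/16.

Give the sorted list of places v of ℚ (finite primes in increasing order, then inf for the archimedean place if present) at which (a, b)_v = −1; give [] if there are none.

(a, b) ≡ (14630, 95095) mod (ℚ^×)²; places V = {2, 3, 5, 7, 11, 13, 19, ∞}.
(a,b)_11: α=1, u≡8; β=1, v≡8 (mod 11); (8|11)=-1, (8|11)=-1; sign (−1)^1·-1^1·-1^1 = -1.
(a,b)_13: α=0, u≡5; β=1, v≡9 (mod 13); (5|13)=-1, (9|13)=+1; sign (−1)^0·-1^1·+1^0 = -1.
(a,b)_3: α=4, u≡2; β=4, v≡1 (mod 3); (2|3)=-1, (1|3)=+1; sign (−1)^0·-1^4·+1^4 = +1.
(a,b)_7: α=1, u≡1; β=1, v≡3 (mod 7); (1|7)=+1, (3|7)=-1; sign (−1)^1·+1^1·-1^1 = +1.
(a,b)_19: α=1, u≡15; β=1, v≡12 (mod 19); (15|19)=-1, (12|19)=-1; sign (−1)^1·-1^1·-1^1 = -1.
(a,b)_2: α=-3, β=-4; u≡3, v≡7 (mod 8); ε(u)ε(v)=1·1, αω(v)=-3·0, βω(u)=-4·1; sum ≡ 1  ⇒  -1.
(a,b)_∞: sgn(14630)=+, sgn(95095)=+, so +1.
(a,b)_5: α=1, u≡1; β=1, v≡4 (mod 5); (1|5)=+1, (4|5)=+1; sign (−1)^0·+1^1·+1^1 = +1.
|Ram(14630, 95095)| = 4, even; anisotropic at {2, 11, 13, 19}.

[2, 11, 13, 19]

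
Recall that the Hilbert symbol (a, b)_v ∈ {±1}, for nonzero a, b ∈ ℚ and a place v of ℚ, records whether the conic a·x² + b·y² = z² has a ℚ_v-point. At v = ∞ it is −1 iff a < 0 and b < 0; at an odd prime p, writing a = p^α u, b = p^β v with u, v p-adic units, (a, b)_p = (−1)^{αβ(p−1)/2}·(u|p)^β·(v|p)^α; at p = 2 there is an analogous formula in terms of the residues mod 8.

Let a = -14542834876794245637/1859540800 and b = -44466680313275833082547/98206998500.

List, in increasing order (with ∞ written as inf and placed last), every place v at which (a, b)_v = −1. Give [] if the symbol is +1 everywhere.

(a, b) ≡ (-12441, -7402395) mod (ℚ^×)²; places V = {2, 3, 5, 7, 11, 13, 17, 23, 29, ∞}.
(a,b)_29: α=3, u≡13; β=1, v≡15 (mod 29); (13|29)=+1, (15|29)=-1; sign (−1)^0·+1^1·-1^3 = -1.
(a,b)_13: α=-3, u≡11; β=-5, v≡7 (mod 13); (11|13)=-1, (7|13)=-1; sign (−1)^0·-1^-5·-1^-3 = +1.
(a,b)_23: α=-2, u≡2; β=-2, v≡21 (mod 23); (2|23)=+1, (21|23)=-1; sign (−1)^0·+1^-2·-1^-2 = +1.
(a,b)_17: α=2, u≡12; β=3, v≡11 (mod 17); (12|17)=-1, (11|17)=-1; sign (−1)^0·-1^3·-1^2 = -1.
(a,b)_2: α=-6, β=-2; u≡7, v≡5 (mod 8); ε(u)ε(v)=1·0, αω(v)=-6·1, βω(u)=-2·0; sum ≡ 0  ⇒  +1.
(a,b)_∞: sgn(-12441)=−, sgn(-7402395)=−, so -1.
(a,b)_7: α=6, u≡5; β=11, v≡5 (mod 7); (5|7)=-1, (5|7)=-1; sign (−1)^0·-1^11·-1^6 = -1.
(a,b)_3: α=13, u≡2; β=15, v≡2 (mod 3); (2|3)=-1, (2|3)=-1; sign (−1)^1·-1^15·-1^13 = -1.
(a,b)_5: α=-2, u≡4; β=-3, v≡1 (mod 5); (4|5)=+1, (1|5)=+1; sign (−1)^0·+1^-3·+1^-2 = +1.
(a,b)_11: α=1, u≡8; β=1, v≡7 (mod 11); (8|11)=-1, (7|11)=-1; sign (−1)^1·-1^1·-1^1 = -1.
Ram(-12441, -7402395) = {3, 7, 11, 17, 29, ∞}; no ℚ_3-point on the conic.

[3, 7, 11, 17, 29, inf]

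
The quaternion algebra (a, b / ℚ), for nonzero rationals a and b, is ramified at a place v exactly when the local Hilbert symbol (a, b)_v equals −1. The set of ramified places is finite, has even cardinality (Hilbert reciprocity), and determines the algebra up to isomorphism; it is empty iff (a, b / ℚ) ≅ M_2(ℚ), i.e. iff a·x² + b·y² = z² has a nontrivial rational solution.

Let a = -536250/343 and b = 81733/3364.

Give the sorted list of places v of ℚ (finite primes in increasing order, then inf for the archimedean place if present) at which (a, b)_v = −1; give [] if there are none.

(a, b) ≡ (-6006, 37) mod (ℚ^×)²; places V = {2, 3, 5, 7, 11, 13, 29, 37, 47, ∞}.
(a,b)_2: α=1, β=-2; u≡5, v≡5 (mod 8); ε(u)ε(v)=0·0, αω(v)=1·1, βω(u)=-2·1; sum ≡ 1  ⇒  -1.
(a,b)_37: α=0, u≡25; β=1, v≡16 (mod 37); (25|37)=+1, (16|37)=+1; sign (−1)^0·+1^1·+1^0 = +1.
(a,b)_3: α=1, u≡2; β=0, v≡1 (mod 3); (2|3)=-1, (1|3)=+1; sign (−1)^0·-1^0·+1^1 = +1.
(a,b)_7: α=-3, u≡6; β=0, v≡2 (mod 7); (6|7)=-1, (2|7)=+1; sign (−1)^0·-1^0·+1^-3 = +1.
(a,b)_5: α=4, u≡4; β=0, v≡2 (mod 5); (4|5)=+1, (2|5)=-1; sign (−1)^0·+1^0·-1^4 = +1.
(a,b)_47: α=0, u≡35; β=2, v≡24 (mod 47); (35|47)=-1, (24|47)=+1; sign (−1)^0·-1^2·+1^0 = +1.
(a,b)_∞: sgn(-6006)=−, sgn(37)=+, so +1.
(a,b)_13: α=1, u≡5; β=0, v≡8 (mod 13); (5|13)=-1, (8|13)=-1; sign (−1)^0·-1^0·-1^1 = -1.
(a,b)_29: α=0, u≡8; β=-2, v≡10 (mod 29); (8|29)=-1, (10|29)=-1; sign (−1)^0·-1^-2·-1^0 = +1.
(a,b)_11: α=1, u≡1; β=0, v≡4 (mod 11); (1|11)=+1, (4|11)=+1; sign (−1)^0·+1^0·+1^1 = +1.
(-6006, 37 / ℚ) ramifies at {2, 13}: a division algebra.

[2, 13]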